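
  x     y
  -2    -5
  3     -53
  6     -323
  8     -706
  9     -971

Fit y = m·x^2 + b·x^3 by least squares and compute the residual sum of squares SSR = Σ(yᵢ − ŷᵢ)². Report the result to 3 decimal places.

SSR = 7.995

The normal equations are: 12050·m + 99804·b = -135960;  99804·m + 841034·b = -1140490.
Δ = 12050·841034 − 99804² = 173621284.
m = ((-135960)·841034 − 99804·(-1140490))/173621284 = -130379670/43405321; b = (12050·(-1140490) − 99804·(-135960))/173621284 = -43388165/43405321.
Residuals: -42613245/43405321, 44415472/43405321, 45593077/43405321, -85117266/43405321, 44158864/43405321; SSR = 347015190/43405321.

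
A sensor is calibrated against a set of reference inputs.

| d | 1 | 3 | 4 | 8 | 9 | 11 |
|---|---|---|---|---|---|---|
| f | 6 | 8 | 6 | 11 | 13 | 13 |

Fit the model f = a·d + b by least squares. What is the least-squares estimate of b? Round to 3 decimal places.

From the data, Σd·d = 292, Σd = 36, Σ1 = 6.
For Xᵀf: Σd·f = 402, Σf = 57.
Eliminating b: 6·(row 1) − 36·(row 2) gives 456·a = 6·402 − 36·57 = 360, so a = 15/19.
Then b = (57 − 36·(15/19))/6 = 181/38.

b = 4.763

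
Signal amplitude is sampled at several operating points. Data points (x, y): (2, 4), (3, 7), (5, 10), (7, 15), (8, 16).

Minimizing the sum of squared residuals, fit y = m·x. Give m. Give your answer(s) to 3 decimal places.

Compute the Gram sums: Σx·x = 151.
And Σx·y = 312.
Hence m = 312 / 151 ≈ 2.06623.

m = 2.066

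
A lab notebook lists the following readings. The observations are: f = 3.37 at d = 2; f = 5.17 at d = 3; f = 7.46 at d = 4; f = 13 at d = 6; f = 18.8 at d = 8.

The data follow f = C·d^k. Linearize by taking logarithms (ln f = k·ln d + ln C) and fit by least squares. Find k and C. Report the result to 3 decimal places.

Taking logs, ln f = k·ln d + ln C, so regress ln f on ln d.
Sums: Σln d = 7.0493, Σ(ln d)² = 11.1437, Σln f = 10.3661, Σln d·ln f = 16.1294.
Normal system: [[11.1437, 7.0493]; [7.0493, 5]]·[k, ln C]ᵀ = [16.1294, 10.3661]ᵀ.
Solving (det = 6.0265): k = 1.25667, ln C = 0.30151, so C = exp(0.30151) = 1.35189.

k = 1.257, C = 1.352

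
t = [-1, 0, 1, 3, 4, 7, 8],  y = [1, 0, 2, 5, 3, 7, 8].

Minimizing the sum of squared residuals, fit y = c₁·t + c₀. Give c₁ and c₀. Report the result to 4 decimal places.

c₁ = 0.8367, c₀ = 1.0847

With design matrix A, AᵀA = [[140, 22]; [22, 7]] and Aᵀy = [141, 26]ᵀ.
Determinant 140·7 − 22² = 496.
c₁ = (141·7 − 22·26)/496 = 415/496; c₀ = (140·26 − 22·141)/496 = 269/248.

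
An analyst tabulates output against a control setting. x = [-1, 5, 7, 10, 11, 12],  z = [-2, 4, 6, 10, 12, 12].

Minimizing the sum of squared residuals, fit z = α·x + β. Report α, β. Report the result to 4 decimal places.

The normal equations are: 440·α + 44·β = 440;  44·α + 6·β = 42.
Eliminating β: 6·(row 1) − 44·(row 2) gives 704·α = 6·440 − 44·42 = 792, so α = 9/8.
Then β = (42 − 44·(9/8))/6 = -5/4.

α = 1.1250, β = -1.2500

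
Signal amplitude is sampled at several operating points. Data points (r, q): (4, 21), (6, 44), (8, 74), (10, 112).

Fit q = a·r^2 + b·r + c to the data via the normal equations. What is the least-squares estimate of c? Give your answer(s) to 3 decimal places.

c = -2.050

The normal equations are: 15648·a + 1792·b + 216·c = 17856;  1792·a + 216·b + 28·c = 2060;  216·a + 28·b + 4·c = 251.
(Σr^2·r^2 = 15648, Σr^2·r = 1792, Σr^2 = 216, Σr·r = 216, Σr = 28, Σ1 = 4, Σr^2·q = 17856, Σr·q = 2060, Σq = 251.)
Solving the 3×3 system (Gaussian elimination) gives a = 15/16, b = 81/40, c = -41/20.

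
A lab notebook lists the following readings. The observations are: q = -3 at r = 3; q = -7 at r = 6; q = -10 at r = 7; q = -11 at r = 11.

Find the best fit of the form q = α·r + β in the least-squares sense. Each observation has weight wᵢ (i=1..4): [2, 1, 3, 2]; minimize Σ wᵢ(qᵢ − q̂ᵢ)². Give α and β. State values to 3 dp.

α = -1.004, β = -1.224

With design matrix M, MᵀWM = [[443, 55]; [55, 8]] and MᵀWq = [-512, -65]ᵀ.
Eliminating β: 8·(row 1) − 55·(row 2) gives 519·α = 8·(-512) − 55·(-65) = -521, so α = -521/519.
Then β = ((-65) − 55·(-521/519))/8 = -635/519.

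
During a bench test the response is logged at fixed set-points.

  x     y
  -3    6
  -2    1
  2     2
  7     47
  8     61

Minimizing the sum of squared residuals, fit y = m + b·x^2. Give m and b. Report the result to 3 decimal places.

With design matrix M, MᵀM = [[5, 130]; [130, 6610]] and Mᵀy = [117, 6273]ᵀ.
det = 5·6610 − 130² = 16150.
m = (117·6610 − 130·6273)/16150 = -4212/1615; b = (5·6273 − 130·117)/16150 = 3231/3230.

m = -2.608, b = 1.000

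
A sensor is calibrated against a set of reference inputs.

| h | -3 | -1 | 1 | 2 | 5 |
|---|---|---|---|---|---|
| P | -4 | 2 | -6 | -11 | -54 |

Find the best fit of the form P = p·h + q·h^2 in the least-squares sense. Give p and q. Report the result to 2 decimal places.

Sums needed: Σh·h = 40, Σh·h^2 = 106, Σh^2·h^2 = 724.
Right-hand side: Σh·P = -288, Σh^2·P = -1434.
XᵀX·[p, q]ᵀ = XᵀP becomes [[40, 106]; [106, 724]]·[p, q]ᵀ = [-288, -1434]ᵀ.
det = 40·724 − 106² = 17724.
p = ((-288)·724 − 106·(-1434))/17724 = -4709/1477; q = (40·(-1434) − 106·(-288))/17724 = -2236/1477.

p = -3.19, q = -1.51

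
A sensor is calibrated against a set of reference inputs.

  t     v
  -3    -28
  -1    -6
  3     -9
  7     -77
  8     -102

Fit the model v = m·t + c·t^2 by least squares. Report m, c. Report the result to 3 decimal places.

With design matrix X, XᵀX = [[132, 854]; [854, 6660]] and Xᵀv = [-1292, -10640]ᵀ.
Determinant 132·6660 − 854² = 149804.
m = ((-1292)·6660 − 854·(-10640))/149804 = 120460/37451; c = (132·(-10640) − 854·(-1292))/149804 = -75278/37451.

m = 3.216, c = -2.010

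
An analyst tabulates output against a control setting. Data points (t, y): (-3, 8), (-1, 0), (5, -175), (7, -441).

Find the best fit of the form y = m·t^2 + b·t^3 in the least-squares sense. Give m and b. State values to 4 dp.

From the data, Σt^2·t^2 = 3108, Σt^2·t^3 = 19688, Σt^3·t^3 = 134004.
Right-hand side: Σt^2·y = -25912, Σt^3·y = -173354.
AᵀA·[m, b]ᵀ = Aᵀy becomes [[3108, 19688]; [19688, 134004]]·[m, b]ᵀ = [-25912, -173354]ᵀ.
Determinant 3108·134004 − 19688² = 28867088.
m = ((-25912)·134004 − 19688·(-173354))/28867088 = -3707381/1804193; b = (3108·(-173354) − 19688·(-25912))/28867088 = -3578597/3608386.

m = -2.0549, b = -0.9917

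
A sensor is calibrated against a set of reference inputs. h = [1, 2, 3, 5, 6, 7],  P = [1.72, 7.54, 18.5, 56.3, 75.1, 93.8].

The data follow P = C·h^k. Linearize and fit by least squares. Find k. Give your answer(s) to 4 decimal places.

With ln Pᵢ as the transformed response and ln hᵢ as the regressor:
Sums: Σln h = 7.1389, Σ(ln h)² = 11.2747, Σln P = 18.3710, Σln h·ln P = 27.6679.
Normal system: [[11.2747, 7.1389]; [7.1389, 6]]·[k, ln C]ᵀ = [27.6679, 18.3710]ᵀ.
Solving (det = 16.6845): k = 2.08933, ln C = 0.57592.

k = 2.0893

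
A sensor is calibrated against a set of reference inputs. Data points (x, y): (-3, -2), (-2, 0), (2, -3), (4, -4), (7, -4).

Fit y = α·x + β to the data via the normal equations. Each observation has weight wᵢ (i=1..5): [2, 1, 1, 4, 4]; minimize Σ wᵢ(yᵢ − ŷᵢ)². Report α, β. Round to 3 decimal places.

The normal equations are: 286·α + 38·β = -170;  38·α + 12·β = -39.
(Σwᵢ·x·x = 286, Σwᵢ·x = 38, Σwᵢ·1 = 12, Σwᵢ·x·y = -170, Σwᵢ·y = -39.)
det = 286·12 − 38² = 1988.
α = ((-170)·12 − 38·(-39))/1988 = -279/994; β = (286·(-39) − 38·(-170))/1988 = -2347/994.

α = -0.281, β = -2.361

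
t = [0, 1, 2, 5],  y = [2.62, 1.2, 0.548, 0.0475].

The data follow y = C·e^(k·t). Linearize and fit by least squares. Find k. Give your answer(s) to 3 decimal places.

k = -0.804

Taking logs, ln y = k·t + ln C, so regress ln y on t.
Over the data: Σt = 8.0000, Σ(t)² = 30.0000, Σln y = -2.5030, Σt·ln y = -16.2558.
Normal system: [[30.0000, 8.0000]; [8.0000, 4]]·[k, ln C]ᵀ = [-16.2558, -2.5030]ᵀ.
Δ = 30.0000·4 − (8.0000)² = 56.0000; k = (-16.2558·4 − 8.0000·-2.5030)/56.0000 = -0.80355, ln C = (30.0000·-2.5030 − 8.0000·-16.2558)/56.0000 = 0.98135.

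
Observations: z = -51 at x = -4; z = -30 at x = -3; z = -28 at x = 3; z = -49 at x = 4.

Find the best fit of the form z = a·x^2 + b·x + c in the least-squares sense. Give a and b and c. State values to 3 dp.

Normal-equation sums: Σx^2·x^2 = 674, Σx^2·x = 0, Σx^2 = 50, Σx·x = 50, Σx = 0, Σ1 = 4.
For Aᵀz: Σx^2·z = -2122, Σx·z = 14, Σz = -158.
Row-reducing yields a = -3, b = 7/25, c = -2.

a = -3.000, b = 0.280, c = -2.000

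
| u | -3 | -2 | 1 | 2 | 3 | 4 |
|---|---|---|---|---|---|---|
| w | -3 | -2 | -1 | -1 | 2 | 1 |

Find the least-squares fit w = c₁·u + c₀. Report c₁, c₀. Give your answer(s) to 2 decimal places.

The normal equations are: 43·c₁ + 5·c₀ = 20;  5·c₁ + 6·c₀ = -4.
Eliminating c₀: 6·(row 1) − 5·(row 2) gives 233·c₁ = 6·20 − 5·(-4) = 140, so c₁ = 140/233.
Then c₀ = ((-4) − 5·(140/233))/6 = -272/233.

c₁ = 0.60, c₀ = -1.17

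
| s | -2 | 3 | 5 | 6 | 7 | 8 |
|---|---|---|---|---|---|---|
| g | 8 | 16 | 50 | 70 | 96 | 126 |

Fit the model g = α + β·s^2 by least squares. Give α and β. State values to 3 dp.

With design matrix A, AᵀA = [[6, 187]; [187, 8515]] and Aᵀg = [366, 16714]ᵀ.
det = 6·8515 − 187² = 16121.
α = (366·8515 − 187·16714)/16121 = -9028/16121; β = (6·16714 − 187·366)/16121 = 31842/16121.

α = -0.560, β = 1.975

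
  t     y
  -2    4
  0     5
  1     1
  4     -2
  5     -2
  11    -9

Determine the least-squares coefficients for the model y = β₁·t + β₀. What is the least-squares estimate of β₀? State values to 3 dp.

The normal equations are: 167·β₁ + 19·β₀ = -124;  19·β₁ + 6·β₀ = -3.
Δ = 167·6 − 19² = 641.
β₁ = ((-124)·6 − 19·(-3))/641 = -687/641; β₀ = (167·(-3) − 19·(-124))/641 = 1855/641.

β₀ = 2.894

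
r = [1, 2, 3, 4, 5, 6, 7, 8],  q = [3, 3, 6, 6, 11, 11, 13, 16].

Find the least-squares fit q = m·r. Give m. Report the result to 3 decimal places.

Setting ∂/∂m … = 0 gives: 204·m = 391.
(Σr·r = 204, Σr·q = 391.)
Hence m = 391 / 204 ≈ 1.91667.

m = 1.917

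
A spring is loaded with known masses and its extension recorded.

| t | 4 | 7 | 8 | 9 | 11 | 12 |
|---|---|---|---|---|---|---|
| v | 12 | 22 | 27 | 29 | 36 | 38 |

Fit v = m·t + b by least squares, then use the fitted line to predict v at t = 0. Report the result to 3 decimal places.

v̂ = -0.727

The normal equations are: 475·m + 51·b = 1531;  51·m + 6·b = 164.
(Σt·t = 475, Σt = 51, Σ1 = 6, Σt·v = 1531, Σv = 164.)
det = 475·6 − 51² = 249.
m = (1531·6 − 51·164)/249 = 274/83; b = (475·164 − 51·1531)/249 = -181/249.
At t = 0: v̂ = (274/83)·(0) + (-181/249)·(1) = -181/249.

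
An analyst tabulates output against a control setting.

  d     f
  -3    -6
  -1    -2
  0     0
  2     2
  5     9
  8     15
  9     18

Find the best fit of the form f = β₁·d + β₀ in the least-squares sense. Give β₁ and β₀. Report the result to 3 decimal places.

β₁ = 1.956, β₀ = -0.446

The normal equations are: 184·β₁ + 20·β₀ = 351;  20·β₁ + 7·β₀ = 36.
(Σd·d = 184, Σd = 20, Σ1 = 7, Σd·f = 351, Σf = 36.)
det = 184·7 − 20² = 888.
β₁ = (351·7 − 20·36)/888 = 579/296; β₀ = (184·36 − 20·351)/888 = -33/74.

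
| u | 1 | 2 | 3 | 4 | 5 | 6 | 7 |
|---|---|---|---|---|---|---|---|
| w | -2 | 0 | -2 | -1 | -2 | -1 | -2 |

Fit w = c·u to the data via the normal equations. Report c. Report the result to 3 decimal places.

Forming XᵀX = [[140]] and Xᵀw = [-42]ᵀ gives XᵀX·[c]ᵀ = Xᵀw.
Hence c = -42 / 140 ≈ -0.3.

c = -0.300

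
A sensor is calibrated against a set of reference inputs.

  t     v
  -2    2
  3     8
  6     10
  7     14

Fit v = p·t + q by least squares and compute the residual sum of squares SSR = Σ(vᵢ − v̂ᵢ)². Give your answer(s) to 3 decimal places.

With design matrix X, XᵀX = [[98, 14]; [14, 4]] and Xᵀv = [178, 34]ᵀ.
det = 98·4 − 14² = 196.
p = (178·4 − 14·34)/196 = 59/49; q = (98·34 − 14·178)/196 = 30/7.
Residuals: 6/49, 5/49, -74/49, 9/7; SSR = 194/49.

SSR = 3.959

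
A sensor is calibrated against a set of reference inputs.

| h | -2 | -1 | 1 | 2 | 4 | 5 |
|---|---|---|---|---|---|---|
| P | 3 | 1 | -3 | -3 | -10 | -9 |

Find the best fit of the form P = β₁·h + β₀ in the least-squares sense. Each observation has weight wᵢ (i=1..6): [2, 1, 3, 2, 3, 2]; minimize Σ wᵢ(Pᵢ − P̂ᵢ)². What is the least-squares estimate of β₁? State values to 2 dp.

The normal system XᵀWX·[β₁, β₀]ᵀ = XᵀWP is [[118, 24]; [24, 13]]·[β₁, β₀]ᵀ = [-244, -56]ᵀ.
Determinant 118·13 − 24² = 958.
β₁ = ((-244)·13 − 24·(-56))/958 = -914/479; β₀ = (118·(-56) − 24·(-244))/958 = -376/479.

β₁ = -1.91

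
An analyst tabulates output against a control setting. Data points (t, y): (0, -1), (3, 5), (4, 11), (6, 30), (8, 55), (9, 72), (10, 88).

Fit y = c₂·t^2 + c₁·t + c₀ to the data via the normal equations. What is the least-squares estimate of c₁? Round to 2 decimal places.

Sums needed: Σt^2·t^2 = 22290, Σt^2·t = 2548, Σt^2 = 306, Σt·t = 306, Σt = 40, Σ1 = 7.
Moment sums: Σt^2·y = 19453, Σt·y = 2207, Σy = 260.
Normal equations: [[22290, 2548, 306]; [2548, 306, 40]; [306, 40, 7]]·[c₂, c₁, c₀]ᵀ = [19453, 2207, 260]ᵀ.
Row-reducing yields c₂ = 173497/178738, c₁ = -126275/178738, c₀ = -111943/89369.

c₁ = -0.71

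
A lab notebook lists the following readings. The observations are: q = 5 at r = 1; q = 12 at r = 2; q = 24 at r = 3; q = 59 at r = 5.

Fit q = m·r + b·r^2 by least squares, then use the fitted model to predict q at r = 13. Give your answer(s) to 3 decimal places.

q̂ = 347.870

Normal-equation sums: Σr·r = 39, Σr·r^2 = 161, Σr^2·r^2 = 723.
And Σr·q = 396, Σr^2·q = 1744.
Determinant 39·723 − 161² = 2276.
m = (396·723 − 161·1744)/2276 = 1381/569; b = (39·1744 − 161·396)/2276 = 1065/569.
At r = 13: q̂ = (1381/569)·(13) + (1065/569)·(169) = 197938/569.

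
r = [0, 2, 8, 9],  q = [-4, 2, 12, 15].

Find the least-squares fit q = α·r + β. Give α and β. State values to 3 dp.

α = 1.979, β = -3.149

Entries of XᵀX: Σr·r = 149, Σr = 19, Σ1 = 4.
And Σr·q = 235, Σq = 25.
Δ = 149·4 − 19² = 235.
α = (235·4 − 19·25)/235 = 93/47; β = (149·25 − 19·235)/235 = -148/47.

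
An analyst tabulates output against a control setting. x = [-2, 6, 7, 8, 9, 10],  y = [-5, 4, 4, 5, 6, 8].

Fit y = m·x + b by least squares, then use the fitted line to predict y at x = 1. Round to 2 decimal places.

Normal-equation sums: Σx·x = 334, Σx = 38, Σ1 = 6.
For Mᵀy: Σx·y = 236, Σy = 22.
MᵀM·[m, b]ᵀ = Mᵀy becomes [[334, 38]; [38, 6]]·[m, b]ᵀ = [236, 22]ᵀ.
Determinant 334·6 − 38² = 560.
m = (236·6 − 38·22)/560 = 29/28; b = (334·22 − 38·236)/560 = -81/28.
At x = 1: ŷ = (29/28)·(1) + (-81/28)·(1) = -13/7.

ŷ = -1.86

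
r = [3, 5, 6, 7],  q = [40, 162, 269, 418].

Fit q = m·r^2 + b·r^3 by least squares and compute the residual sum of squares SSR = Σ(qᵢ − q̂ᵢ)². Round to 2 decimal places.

SSR = 1.01

XᵀX·[m, b]ᵀ = Xᵀq reads: 4403·m + 27951·b = 34576;  27951·m + 180659·b = 222808.
Δ = 4403·180659 − 27951² = 14183176.
m = (34576·180659 − 27951·222808)/14183176 = 2344897/1772897; b = (4403·222808 − 27951·34576)/14183176 = 260533/253271.
Residuals: 571070/1772897, 620514/1772897, -1432895/1772897, 90180/253271; SSR = 1783993/1772897.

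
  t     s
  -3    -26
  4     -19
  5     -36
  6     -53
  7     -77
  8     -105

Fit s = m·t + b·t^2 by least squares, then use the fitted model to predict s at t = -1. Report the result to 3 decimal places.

ŝ = -4.911

From the data, Σt·t = 199, Σt·t^2 = 1233, Σt^2·t^2 = 8755.
Moment sums: Σt·s = -1875, Σt^2·s = -13839.
Normal equations: [[199, 1233]; [1233, 8755]]·[m, b]ᵀ = [-1875, -13839]ᵀ.
Δ = 199·8755 − 1233² = 221956.
m = ((-1875)·8755 − 1233·(-13839))/221956 = 323931/110978; b = (199·(-13839) − 1233·(-1875))/221956 = -221043/110978.
At t = -1: ŝ = (323931/110978)·(-1) + (-221043/110978)·(1) = -272487/55489.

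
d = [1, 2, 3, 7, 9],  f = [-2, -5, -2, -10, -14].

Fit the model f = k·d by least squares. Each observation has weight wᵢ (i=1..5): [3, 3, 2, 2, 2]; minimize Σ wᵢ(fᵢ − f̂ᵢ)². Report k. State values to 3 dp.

Setting ∂/∂k … = 0 gives: 293·k = -440.
k = (-440)/293 = -1.50171.

k = -1.502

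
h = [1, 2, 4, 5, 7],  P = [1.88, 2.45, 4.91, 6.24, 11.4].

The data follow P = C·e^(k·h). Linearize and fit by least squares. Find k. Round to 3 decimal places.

k = 0.304

Taking logs, ln P = k·h + ln C, so regress ln P on h.
XᵀX = [[95.0000, 19.0000]; [19.0000, 5]], rhs = [34.9787, 7.3832]ᵀ  (here Σh = 19.0000, Σ(h)² = 95.0000, Σln P = 7.3832, Σh·ln P = 34.9787).
Slope k = (n·Σh·ln P − Σh·Σln P)/(n·Σ(h)² − (Σh)²) = (5·34.9787 − 19.0000·7.3832)/114.0000 = 0.30362; ln C = (Σln P − k·Σh)/n = 0.32290.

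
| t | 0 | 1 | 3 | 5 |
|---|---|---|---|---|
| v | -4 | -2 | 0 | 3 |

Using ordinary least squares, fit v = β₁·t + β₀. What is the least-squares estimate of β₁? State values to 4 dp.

β₁ = 1.3390

Compute the Gram sums: Σt·t = 35, Σt = 9, Σ1 = 4.
Right-hand side: Σt·v = 13, Σv = -3.
Normal equations: [[35, 9]; [9, 4]]·[β₁, β₀]ᵀ = [13, -3]ᵀ.
Eliminating β₀: 4·(row 1) − 9·(row 2) gives 59·β₁ = 4·13 − 9·(-3) = 79, so β₁ = 79/59.
Then β₀ = ((-3) − 9·(79/59))/4 = -222/59.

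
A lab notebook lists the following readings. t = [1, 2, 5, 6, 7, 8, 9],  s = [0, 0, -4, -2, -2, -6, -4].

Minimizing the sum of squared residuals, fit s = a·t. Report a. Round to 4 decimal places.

a = -0.5000

The normal system MᵀM·[a]ᵀ = Mᵀs is [[260]]·[a]ᵀ = [-130]ᵀ.
a = (-130)/260 = -0.5.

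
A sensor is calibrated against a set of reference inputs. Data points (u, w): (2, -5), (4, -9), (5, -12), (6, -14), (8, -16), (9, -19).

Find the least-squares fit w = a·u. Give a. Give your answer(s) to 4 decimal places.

From the data, Σu·u = 226.
For Aᵀw: Σu·w = -489.
a = (-489)/226 = -2.16372.

a = -2.1637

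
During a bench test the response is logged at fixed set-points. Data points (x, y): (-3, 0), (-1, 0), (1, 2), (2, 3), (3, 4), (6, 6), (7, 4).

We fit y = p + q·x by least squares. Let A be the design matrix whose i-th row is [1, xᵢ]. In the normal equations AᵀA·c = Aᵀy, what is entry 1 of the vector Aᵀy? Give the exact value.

Entry 1 ↔ basis 1, so (Aᵀy)_{1} = Σᵢ yᵢ = (1)·(0) + (1)·(0) + (1)·(2) + (1)·(3) + (1)·(4) + (1)·(6) + (1)·(4) = 19.

19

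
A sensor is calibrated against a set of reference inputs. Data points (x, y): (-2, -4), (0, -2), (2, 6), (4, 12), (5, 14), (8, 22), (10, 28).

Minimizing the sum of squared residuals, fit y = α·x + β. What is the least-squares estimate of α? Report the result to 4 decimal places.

α = 2.7638

Sums needed: Σx·x = 213, Σx = 27, Σ1 = 7.
Moment sums: Σx·y = 594, Σy = 76.
AᵀA·[α, β]ᵀ = Aᵀy becomes [[213, 27]; [27, 7]]·[α, β]ᵀ = [594, 76]ᵀ.
det = 213·7 − 27² = 762.
α = (594·7 − 27·76)/762 = 351/127; β = (213·76 − 27·594)/762 = 25/127.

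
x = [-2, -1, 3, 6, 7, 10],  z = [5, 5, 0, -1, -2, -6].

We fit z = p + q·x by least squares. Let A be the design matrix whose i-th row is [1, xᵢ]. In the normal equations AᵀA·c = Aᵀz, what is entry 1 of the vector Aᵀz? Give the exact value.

1

Entry 1 ↔ basis 1, so (Aᵀz)_{1} = Σᵢ zᵢ = (1)·(5) + (1)·(5) + (1)·(0) + (1)·(-1) + (1)·(-2) + (1)·(-6) = 1.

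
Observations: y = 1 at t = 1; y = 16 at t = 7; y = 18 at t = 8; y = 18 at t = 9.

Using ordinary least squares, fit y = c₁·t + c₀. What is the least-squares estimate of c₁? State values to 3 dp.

c₁ = 2.265

Compute the Gram sums: Σt·t = 195, Σt = 25, Σ1 = 4.
And Σt·y = 419, Σy = 53.
Determinant 195·4 − 25² = 155.
c₁ = (419·4 − 25·53)/155 = 351/155; c₀ = (195·53 − 25·419)/155 = -28/31.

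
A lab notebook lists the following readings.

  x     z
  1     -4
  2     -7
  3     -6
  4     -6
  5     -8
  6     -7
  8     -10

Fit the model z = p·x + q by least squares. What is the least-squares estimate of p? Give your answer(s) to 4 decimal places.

p = -0.6639

The normal system AᵀA·[p, q]ᵀ = Aᵀz is [[155, 29]; [29, 7]]·[p, q]ᵀ = [-222, -48]ᵀ.
det = 155·7 − 29² = 244.
p = ((-222)·7 − 29·(-48))/244 = -81/122; q = (155·(-48) − 29·(-222))/244 = -501/122.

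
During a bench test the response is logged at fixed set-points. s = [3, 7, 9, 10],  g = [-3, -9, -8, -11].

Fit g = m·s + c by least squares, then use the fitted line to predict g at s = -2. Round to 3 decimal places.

ĝ = 1.661

The normal equations are: 239·m + 29·c = -254;  29·m + 4·c = -31.
(Σs·s = 239, Σs = 29, Σ1 = 4, Σs·g = -254, Σg = -31.)
Eliminating c: 4·(row 1) − 29·(row 2) gives 115·m = 4·(-254) − 29·(-31) = -117, so m = -117/115.
Then c = ((-31) − 29·(-117/115))/4 = -43/115.
At s = -2: ĝ = (-117/115)·(-2) + (-43/115)·(1) = 191/115.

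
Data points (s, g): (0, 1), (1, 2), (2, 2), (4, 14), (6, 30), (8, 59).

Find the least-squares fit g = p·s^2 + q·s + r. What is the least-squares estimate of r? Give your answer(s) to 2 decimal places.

With design matrix X, XᵀX = [[5665, 801, 121]; [801, 121, 21]; [121, 21, 6]] and Xᵀg = [5090, 714, 108]ᵀ.
Row-reducing yields p = 1722/1601, q = -11802/8005, r = 11762/8005.

r = 1.47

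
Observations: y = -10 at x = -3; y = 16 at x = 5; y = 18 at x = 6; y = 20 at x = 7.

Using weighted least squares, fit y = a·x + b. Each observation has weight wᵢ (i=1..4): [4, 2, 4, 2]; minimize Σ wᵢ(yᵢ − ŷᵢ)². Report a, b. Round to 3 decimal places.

a = 3.091, b = -0.606

Entries of AᵀWA: Σwᵢ·x·x = 328, Σwᵢ·x = 36, Σwᵢ·1 = 12.
And Σwᵢ·x·y = 992, Σwᵢ·y = 104.
So AᵀWA·[a, b]ᵀ = AᵀWy: [[328, 36]; [36, 12]]·[a, b]ᵀ = [992, 104]ᵀ.
Eliminating b: 12·(row 1) − 36·(row 2) gives 2640·a = 12·992 − 36·104 = 8160, so a = 34/11.
Then b = (104 − 36·(34/11))/12 = -20/33.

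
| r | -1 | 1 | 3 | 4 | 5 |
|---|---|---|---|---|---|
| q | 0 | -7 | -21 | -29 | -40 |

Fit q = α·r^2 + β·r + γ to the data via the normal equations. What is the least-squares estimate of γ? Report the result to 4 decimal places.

γ = -2.8209

Sums needed: Σr^2·r^2 = 964, Σr^2·r = 216, Σr^2 = 52, Σr·r = 52, Σr = 12, Σ1 = 5.
And Σr^2·q = -1660, Σr·q = -386, Σq = -97.
Solving the 3×3 system (Gaussian elimination) gives α = -355/469, β = -3403/938, γ = -189/67.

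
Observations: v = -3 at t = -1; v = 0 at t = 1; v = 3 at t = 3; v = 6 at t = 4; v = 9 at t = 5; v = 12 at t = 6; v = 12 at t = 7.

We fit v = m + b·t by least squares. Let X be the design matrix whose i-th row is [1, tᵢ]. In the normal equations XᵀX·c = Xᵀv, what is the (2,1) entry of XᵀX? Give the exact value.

Row 2 ↔ basis t, column 1 ↔ basis 1, so (XᵀX)_{2,1} = Σᵢ t = (-1)·(1) + (1)·(1) + (3)·(1) + (4)·(1) + (5)·(1) + (6)·(1) + (7)·(1) = 25.

25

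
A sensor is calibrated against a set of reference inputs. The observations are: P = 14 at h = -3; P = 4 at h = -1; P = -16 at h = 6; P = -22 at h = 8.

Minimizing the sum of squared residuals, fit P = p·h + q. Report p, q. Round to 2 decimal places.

The normal equations are: 110·p + 10·q = -318;  10·p + 4·q = -20.
Eliminating q: 4·(row 1) − 10·(row 2) gives 340·p = 4·(-318) − 10·(-20) = -1072, so p = -268/85.
Then q = ((-20) − 10·(-268/85))/4 = 49/17.

p = -3.15, q = 2.88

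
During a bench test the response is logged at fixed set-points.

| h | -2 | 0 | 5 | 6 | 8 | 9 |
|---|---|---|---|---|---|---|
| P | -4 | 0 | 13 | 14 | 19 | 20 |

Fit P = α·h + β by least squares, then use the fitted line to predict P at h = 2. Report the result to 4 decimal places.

From the data, Σh·h = 210, Σh = 26, Σ1 = 6.
For MᵀP: Σh·P = 489, ΣP = 62.
Normal equations: [[210, 26]; [26, 6]]·[α, β]ᵀ = [489, 62]ᵀ.
Δ = 210·6 − 26² = 584.
α = (489·6 − 26·62)/584 = 661/292; β = (210·62 − 26·489)/584 = 153/292.
At h = 2: P̂ = (661/292)·(2) + (153/292)·(1) = 1475/292.

P̂ = 5.0514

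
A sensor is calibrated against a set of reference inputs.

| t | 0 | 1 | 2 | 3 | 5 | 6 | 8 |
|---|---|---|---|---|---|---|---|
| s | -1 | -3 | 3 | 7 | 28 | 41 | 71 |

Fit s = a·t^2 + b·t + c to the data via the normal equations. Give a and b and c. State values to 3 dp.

a = 1.128, b = 0.277, c = -2.530

The normal equations are: 6115·a + 889·b + 139·c = 6792;  889·a + 139·b + 25·c = 978;  139·a + 25·b + 7·c = 146.
(Σt^2·t^2 = 6115, Σt^2·t = 889, Σt^2 = 139, Σt·t = 139, Σt = 25, Σ1 = 7, Σt^2·s = 6792, Σt·s = 978, Σs = 146.)
Solving the 3×3 system (Gaussian elimination) gives a = 379/336, b = 31/112, c = -425/168.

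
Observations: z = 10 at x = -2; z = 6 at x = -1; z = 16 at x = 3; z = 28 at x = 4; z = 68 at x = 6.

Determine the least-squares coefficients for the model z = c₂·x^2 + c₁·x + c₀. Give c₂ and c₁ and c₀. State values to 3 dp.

Sums needed: Σx^2·x^2 = 1650, Σx^2·x = 298, Σx^2 = 66, Σx·x = 66, Σx = 10, Σ1 = 5.
And Σx^2·z = 3086, Σx·z = 542, Σz = 128.
Normal equations: [[1650, 298, 66]; [298, 66, 10]; [66, 10, 5]]·[c₂, c₁, c₀]ᵀ = [3086, 542, 128]ᵀ.
Row-reducing yields c₂ = 5237/2584, c₁ = -2833/2584, c₀ = 336/323.

c₂ = 2.027, c₁ = -1.096, c₀ = 1.040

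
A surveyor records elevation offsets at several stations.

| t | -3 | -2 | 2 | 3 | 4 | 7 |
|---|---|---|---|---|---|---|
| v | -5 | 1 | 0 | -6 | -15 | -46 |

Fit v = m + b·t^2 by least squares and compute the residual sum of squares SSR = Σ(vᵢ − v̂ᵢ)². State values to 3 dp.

SSR = 8.172

Forming XᵀX = [[6, 91]; [91, 2851]] and Xᵀv = [-71, -2589]ᵀ gives XᵀX·[m, b]ᵀ = Xᵀv.
Determinant 6·2851 − 91² = 8825.
m = ((-71)·2851 − 91·(-2589))/8825 = 33178/8825; b = (6·(-2589) − 91·(-71))/8825 = -9073/8825.
Residuals: 4354/8825, 11939/8825, 3114/8825, -4471/8825, -4077/1765, 5449/8825; SSR = 72116/8825.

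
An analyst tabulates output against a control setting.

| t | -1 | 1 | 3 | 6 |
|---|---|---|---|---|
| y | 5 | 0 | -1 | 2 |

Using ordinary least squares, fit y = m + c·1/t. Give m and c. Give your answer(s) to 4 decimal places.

m = 1.8462, c = -2.7692

MᵀM·[m, c]ᵀ = Mᵀy reads: 4·m + (1/2)·c = 6;  (1/2)·m + (77/36)·c = -5.
(Σ1 = 4, Σ1/t = 1/2, Σ1/t·1/t = 77/36, Σy = 6, Σ1/t·y = -5.)
Eliminating c: (77/36)·(row 1) − (1/2)·(row 2) gives (299/36)·m = (77/36)·6 − (1/2)·(-5) = 46/3, so m = 24/13.
Then c = ((-5) − (1/2)·(24/13))/(77/36) = -36/13.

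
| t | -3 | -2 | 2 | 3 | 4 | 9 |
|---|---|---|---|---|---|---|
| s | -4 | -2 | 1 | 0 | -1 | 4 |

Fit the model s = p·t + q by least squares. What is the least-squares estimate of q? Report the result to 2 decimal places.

Forming XᵀX = [[123, 13]; [13, 6]] and Xᵀs = [50, -2]ᵀ gives XᵀX·[p, q]ᵀ = Xᵀs.
Eliminating q: 6·(row 1) − 13·(row 2) gives 569·p = 6·50 − 13·(-2) = 326, so p = 326/569.
Then q = ((-2) − 13·(326/569))/6 = -896/569.

q = -1.57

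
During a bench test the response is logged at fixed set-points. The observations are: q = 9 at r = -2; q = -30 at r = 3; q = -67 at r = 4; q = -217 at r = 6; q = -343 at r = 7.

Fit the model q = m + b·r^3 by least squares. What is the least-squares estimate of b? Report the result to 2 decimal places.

b = -1.00

Sums needed: Σ1 = 5, Σr^3 = 642, Σr^3·r^3 = 169194.
And Σq = -648, Σr^3·q = -169691.
Eliminating b: 169194·(row 1) − 642·(row 2) gives 433806·m = 169194·(-648) − 642·(-169691) = -696090, so m = -116015/72301.
Then b = ((-169691) − 642·(-116015/72301))/169194 = -432439/433806.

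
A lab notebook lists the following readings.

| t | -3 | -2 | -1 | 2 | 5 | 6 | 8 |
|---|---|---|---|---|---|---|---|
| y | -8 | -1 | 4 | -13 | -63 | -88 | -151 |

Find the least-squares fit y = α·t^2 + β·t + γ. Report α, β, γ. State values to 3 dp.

Forming MᵀM = [[6131, 825, 143]; [825, 143, 15]; [143, 15, 7]] and Mᵀy = [-14531, -2055, -320]ᵀ gives MᵀM·[α, β, γ]ᵀ = Mᵀy.
Solving the 3×3 system (Gaussian elimination) gives α = -616363/304162, β = -873705/304162, γ = 279546/152081.

α = -2.026, β = -2.872, γ = 1.838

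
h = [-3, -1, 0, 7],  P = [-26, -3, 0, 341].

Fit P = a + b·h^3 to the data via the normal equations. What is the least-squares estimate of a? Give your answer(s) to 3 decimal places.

The normal equations are: 4·a + 315·b = 312;  315·a + 118379·b = 117668.
Δ = 4·118379 − 315² = 374291.
a = (312·118379 − 315·117668)/374291 = -131172/374291; b = (4·117668 − 315·312)/374291 = 372392/374291.

a = -0.350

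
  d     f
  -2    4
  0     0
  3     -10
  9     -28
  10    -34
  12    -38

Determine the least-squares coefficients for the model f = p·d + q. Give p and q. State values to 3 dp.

p = -3.112, q = -1.072

With design matrix M, MᵀM = [[338, 32]; [32, 6]] and Mᵀf = [-1086, -106]ᵀ.
det = 338·6 − 32² = 1004.
p = ((-1086)·6 − 32·(-106))/1004 = -781/251; q = (338·(-106) − 32·(-1086))/1004 = -269/251.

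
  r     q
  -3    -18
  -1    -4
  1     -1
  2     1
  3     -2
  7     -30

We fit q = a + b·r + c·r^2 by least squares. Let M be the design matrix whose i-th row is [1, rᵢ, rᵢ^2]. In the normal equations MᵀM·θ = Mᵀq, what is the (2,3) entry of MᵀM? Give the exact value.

351

Row 2 ↔ basis r, column 3 ↔ basis r^2, so (MᵀM)_{2,3} = Σᵢ (r)·(r^2) = (-3)·(9) + (-1)·(1) + (1)·(1) + (2)·(4) + (3)·(9) + (7)·(49) = 351.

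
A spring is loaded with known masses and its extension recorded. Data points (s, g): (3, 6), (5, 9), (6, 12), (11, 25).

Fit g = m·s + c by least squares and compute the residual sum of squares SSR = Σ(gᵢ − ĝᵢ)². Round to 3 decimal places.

With design matrix X, XᵀX = [[191, 25]; [25, 4]] and Xᵀg = [410, 52]ᵀ.
det = 191·4 − 25² = 139.
m = (410·4 − 25·52)/139 = 340/139; c = (191·52 − 25·410)/139 = -318/139.
Residuals: 132/139, -131/139, -54/139, 53/139; SSR = 290/139.

SSR = 2.086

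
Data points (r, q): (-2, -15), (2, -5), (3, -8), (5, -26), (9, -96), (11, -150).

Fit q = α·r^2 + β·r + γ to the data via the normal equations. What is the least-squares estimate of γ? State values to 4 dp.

γ = -3.7732

The normal equations are: 21940·α + 2212·β + 244·γ = -26728;  2212·α + 244·β + 28·γ = -2648;  244·α + 28·β + 6·γ = -300.
(Σr^2·r^2 = 21940, Σr^2·r = 2212, Σr^2 = 244, Σr·r = 244, Σr = 28, Σ1 = 6, Σr^2·q = -26728, Σr·q = -2648, Σq = -300.)
Row-reducing yields α = -1439/984, β = 13963/4920, γ = -1547/410.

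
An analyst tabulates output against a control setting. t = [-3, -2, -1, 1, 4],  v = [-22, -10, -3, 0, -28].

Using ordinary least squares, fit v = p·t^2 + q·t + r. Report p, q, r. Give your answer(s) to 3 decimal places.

p = -2.103, q = 1.247, r = 0.685

Sums needed: Σt^2·t^2 = 355, Σt^2·t = 29, Σt^2 = 31, Σt·t = 31, Σt = -1, Σ1 = 5.
And Σt^2·v = -689, Σt·v = -23, Σv = -63.
Normal equations: [[355, 29, 31]; [29, 31, -1]; [31, -1, 5]]·[p, q, r]ᵀ = [-689, -23, -63]ᵀ.
Inverting the 3×3 Gram matrix, [p, q, r]ᵀ = [-82/39, 535/429, 98/143]ᵀ.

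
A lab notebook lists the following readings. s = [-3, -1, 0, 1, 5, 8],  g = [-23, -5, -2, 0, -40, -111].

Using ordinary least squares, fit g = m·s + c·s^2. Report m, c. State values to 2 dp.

m = 1.86, c = -1.97

Setting ∂/∂m … = 0 gives: 100·m + 610·c = -1014;  610·m + 4804·c = -8316.
Δ = 100·4804 − 610² = 108300.
m = ((-1014)·4804 − 610·(-8316))/108300 = 16792/9025; c = (100·(-8316) − 610·(-1014))/108300 = -3551/1805.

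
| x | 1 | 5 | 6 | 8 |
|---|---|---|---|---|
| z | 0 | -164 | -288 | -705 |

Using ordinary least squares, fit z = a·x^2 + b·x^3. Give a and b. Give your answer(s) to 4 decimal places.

a = 0.9505, b = -1.4955

Forming MᵀM = [[6018, 43670]; [43670, 324426]] and Mᵀz = [-59588, -443668]ᵀ gives MᵀM·[a, b]ᵀ = Mᵀz.
Δ = 6018·324426 − 43670² = 45326768.
a = ((-59588)·324426 − 43670·(-443668))/45326768 = 2692817/2832923; b = (6018·(-443668) − 43670·(-59588))/45326768 = -4236629/2832923.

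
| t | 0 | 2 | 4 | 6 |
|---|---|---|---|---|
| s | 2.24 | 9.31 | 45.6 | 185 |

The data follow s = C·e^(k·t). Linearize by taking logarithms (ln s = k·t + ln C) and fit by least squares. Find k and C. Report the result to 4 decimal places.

Let Y = ln s. Fitting Y = k·t + ln C by least squares:
AᵀA = [[56.0000, 12.0000]; [12.0000, 4]], rhs = [51.0639, 12.0778]ᵀ  (here Σt = 12.0000, Σ(t)² = 56.0000, Σln s = 12.0778, Σt·ln s = 51.0639).
Δ = 56.0000·4 − (12.0000)² = 80.0000; k = (51.0639·4 − 12.0000·12.0778)/80.0000 = 0.74152, ln C = (56.0000·12.0778 − 12.0000·51.0639)/80.0000 = 0.79489, so C = exp(0.79489) = 2.21419.

k = 0.7415, C = 2.2142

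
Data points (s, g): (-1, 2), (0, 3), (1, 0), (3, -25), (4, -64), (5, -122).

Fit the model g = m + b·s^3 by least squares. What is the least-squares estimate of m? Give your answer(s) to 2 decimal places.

m = 1.47

With design matrix M, MᵀM = [[6, 216]; [216, 20452]] and Mᵀg = [-206, -20023]ᵀ.
Δ = 6·20452 − 216² = 76056.
m = ((-206)·20452 − 216·(-20023))/76056 = 13982/9507; b = (6·(-20023) − 216·(-206))/76056 = -12607/12676.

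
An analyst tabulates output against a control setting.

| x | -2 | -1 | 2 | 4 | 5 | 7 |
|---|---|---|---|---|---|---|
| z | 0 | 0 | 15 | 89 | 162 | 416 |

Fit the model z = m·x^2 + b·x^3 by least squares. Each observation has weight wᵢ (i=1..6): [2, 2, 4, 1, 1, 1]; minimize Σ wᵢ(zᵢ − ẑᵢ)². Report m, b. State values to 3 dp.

m = 1.707, b = 0.967

The normal system MᵀWM·[m, b]ᵀ = MᵀWz is [[3380, 21018]; [21018, 137756]]·[m, b]ᵀ = [26098, 169114]ᵀ.
det = 3380·137756 − 21018² = 23858956.
m = (26098·137756 − 21018·169114)/23858956 = 10179509/5964739; b = (3380·169114 − 21018·26098)/23858956 = 5769389/5964739.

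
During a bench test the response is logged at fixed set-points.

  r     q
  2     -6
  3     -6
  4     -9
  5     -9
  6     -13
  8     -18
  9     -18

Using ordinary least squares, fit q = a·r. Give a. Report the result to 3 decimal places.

Compute the Gram sums: Σr·r = 235.
Right-hand side: Σr·q = -495.
So MᵀM·[a]ᵀ = Mᵀq: [[235]]·[a]ᵀ = [-495]ᵀ.
a = (-495)/235 = -2.10638.

a = -2.106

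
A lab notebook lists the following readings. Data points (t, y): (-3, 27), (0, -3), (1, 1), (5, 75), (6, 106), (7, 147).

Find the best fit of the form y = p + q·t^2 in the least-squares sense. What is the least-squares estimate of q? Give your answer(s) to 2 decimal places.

Compute the Gram sums: Σ1 = 6, Σt^2 = 120, Σt^2·t^2 = 4404.
Moment sums: Σy = 353, Σt^2·y = 13138.
Normal equations: [[6, 120]; [120, 4404]]·[p, q]ᵀ = [353, 13138]ᵀ.
Δ = 6·4404 − 120² = 12024.
p = (353·4404 − 120·13138)/12024 = -1829/1002; q = (6·13138 − 120·353)/12024 = 1013/334.

q = 3.03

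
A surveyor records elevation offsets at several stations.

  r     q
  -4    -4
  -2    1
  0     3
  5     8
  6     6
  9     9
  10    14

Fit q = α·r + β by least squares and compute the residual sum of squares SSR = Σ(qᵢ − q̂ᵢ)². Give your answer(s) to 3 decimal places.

SSR = 18.748

The normal system XᵀX·[α, β]ᵀ = Xᵀq is [[262, 24]; [24, 7]]·[α, β]ᵀ = [311, 37]ᵀ.
Determinant 262·7 − 24² = 1258.
α = (311·7 − 24·37)/1258 = 1289/1258; β = (262·37 − 24·311)/1258 = 1115/629.
Residuals: -1053/629, 803/629, 772/629, 1389/1258, -1208/629, -2509/1258, 1246/629; SSR = 23585/1258.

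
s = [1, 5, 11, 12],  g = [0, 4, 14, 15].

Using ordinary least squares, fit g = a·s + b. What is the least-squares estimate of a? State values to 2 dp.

a = 1.42

Entries of AᵀA: Σs·s = 291, Σs = 29, Σ1 = 4.
Right-hand side: Σs·g = 354, Σg = 33.
Normal equations: [[291, 29]; [29, 4]]·[a, b]ᵀ = [354, 33]ᵀ.
Eliminating b: 4·(row 1) − 29·(row 2) gives 323·a = 4·354 − 29·33 = 459, so a = 27/19.
Then b = (33 − 29·(27/19))/4 = -39/19.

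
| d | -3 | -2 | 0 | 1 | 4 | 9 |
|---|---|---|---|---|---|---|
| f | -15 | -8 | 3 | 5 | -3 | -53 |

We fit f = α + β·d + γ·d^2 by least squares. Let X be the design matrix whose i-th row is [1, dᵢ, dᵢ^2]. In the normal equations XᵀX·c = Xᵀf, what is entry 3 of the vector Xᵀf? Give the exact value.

-4503

Entry 3 ↔ basis d^2, so (Xᵀf)_{3} = Σᵢ (d^2)·fᵢ = (9)·(-15) + (4)·(-8) + (0)·(3) + (1)·(5) + (16)·(-3) + (81)·(-53) = -4503.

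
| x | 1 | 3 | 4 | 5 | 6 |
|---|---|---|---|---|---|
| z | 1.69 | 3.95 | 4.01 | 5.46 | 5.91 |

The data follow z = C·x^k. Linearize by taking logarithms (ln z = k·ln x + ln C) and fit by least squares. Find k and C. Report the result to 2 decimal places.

k = 0.69, C = 1.71

Linearized form: ln z = k·ln x + ln C. From the 5 transformed points,
AᵀA = [[8.9295, 5.8861]; [5.8861, 5]], rhs = [9.3497, 6.7613]ᵀ  (here Σln x = 5.8861, Σ(ln x)² = 8.9295, Σln z = 6.7613, Σln x·ln z = 9.3497).
Δ = 8.9295·5 − (5.8861)² = 10.0010; k = (9.3497·5 − 5.8861·6.7613)/10.0010 = 0.69500, ln C = (8.9295·6.7613 − 5.8861·9.3497)/10.0010 = 0.53410, so C = exp(0.53410) = 1.70592.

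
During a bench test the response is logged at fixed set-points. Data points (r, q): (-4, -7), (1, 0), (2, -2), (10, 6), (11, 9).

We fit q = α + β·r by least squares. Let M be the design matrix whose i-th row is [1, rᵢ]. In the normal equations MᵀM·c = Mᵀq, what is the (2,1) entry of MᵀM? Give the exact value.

20

Row 2 ↔ basis r, column 1 ↔ basis 1, so (MᵀM)_{2,1} = Σᵢ r = (-4)·(1) + (1)·(1) + (2)·(1) + (10)·(1) + (11)·(1) = 20.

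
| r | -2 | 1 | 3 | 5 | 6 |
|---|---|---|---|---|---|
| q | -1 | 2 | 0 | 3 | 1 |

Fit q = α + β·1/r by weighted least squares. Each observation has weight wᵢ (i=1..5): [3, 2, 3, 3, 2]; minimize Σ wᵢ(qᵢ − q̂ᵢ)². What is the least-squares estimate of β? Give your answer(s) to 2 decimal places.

β = 1.92

The normal system AᵀWA·[α, β]ᵀ = AᵀWq is [[13, 73/30]; [73/30, 2933/900]]·[α, β]ᵀ = [12, 229/30]ᵀ.
det = 13·(2933/900) − (73/30)² = 328/9.
α = (12·(2933/900) − (73/30)·(229/30))/(328/9) = 18479/32800; β = (13·(229/30) − (73/30)·12)/(328/9) = 6303/3280.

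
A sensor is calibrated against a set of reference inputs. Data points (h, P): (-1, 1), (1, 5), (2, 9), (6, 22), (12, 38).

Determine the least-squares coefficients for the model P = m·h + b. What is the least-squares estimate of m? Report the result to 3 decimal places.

Setting ∂/∂m … = 0 gives: 186·m + 20·b = 610;  20·m + 5·b = 75.
Determinant 186·5 − 20² = 530.
m = (610·5 − 20·75)/530 = 155/53; b = (186·75 − 20·610)/530 = 175/53.

m = 2.925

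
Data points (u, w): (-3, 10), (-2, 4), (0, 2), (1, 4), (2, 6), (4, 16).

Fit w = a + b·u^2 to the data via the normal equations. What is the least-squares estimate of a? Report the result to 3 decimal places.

a = 2.143

Setting ∂/∂a … = 0 gives: 6·a + 34·b = 42;  34·a + 370·b = 390.
(Σ1 = 6, Σu^2 = 34, Σu^2·u^2 = 370, Σw = 42, Σu^2·w = 390.)
Eliminating b: 370·(row 1) − 34·(row 2) gives 1064·a = 370·42 − 34·390 = 2280, so a = 15/7.
Then b = (390 − 34·(15/7))/370 = 6/7.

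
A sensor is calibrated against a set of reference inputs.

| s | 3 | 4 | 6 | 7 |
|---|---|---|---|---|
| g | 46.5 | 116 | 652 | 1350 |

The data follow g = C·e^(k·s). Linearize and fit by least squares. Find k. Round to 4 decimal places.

With ln gᵢ as the transformed response and sᵢ as the regressor:
XᵀX = [[110.0000, 20.0000]; [20.0000, 4]], rhs = [119.8680, 22.2809]ᵀ  (here Σs = 20.0000, Σ(s)² = 110.0000, Σln g = 22.2809, Σs·ln g = 119.8680).
Δ = 110.0000·4 − (20.0000)² = 40.0000; k = (119.8680·4 − 20.0000·22.2809)/40.0000 = 0.84633, ln C = (110.0000·22.2809 − 20.0000·119.8680)/40.0000 = 1.33860.

k = 0.8463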